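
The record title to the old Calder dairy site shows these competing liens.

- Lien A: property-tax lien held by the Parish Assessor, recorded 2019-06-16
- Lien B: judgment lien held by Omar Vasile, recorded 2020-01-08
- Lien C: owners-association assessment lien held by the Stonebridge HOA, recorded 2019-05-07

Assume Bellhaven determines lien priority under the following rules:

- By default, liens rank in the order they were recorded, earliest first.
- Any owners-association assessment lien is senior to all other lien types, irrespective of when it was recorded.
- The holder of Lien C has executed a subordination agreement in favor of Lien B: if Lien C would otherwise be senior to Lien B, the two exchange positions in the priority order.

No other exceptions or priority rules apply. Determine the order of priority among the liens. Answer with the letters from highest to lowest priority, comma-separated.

B, A, C

As an owners-association assessment lien, C is senior to every other lien.
Among the remaining liens, by effective date: A (2019-06-16), B (2020-01-08).
C is senior to B before the subordination, so the two trade places.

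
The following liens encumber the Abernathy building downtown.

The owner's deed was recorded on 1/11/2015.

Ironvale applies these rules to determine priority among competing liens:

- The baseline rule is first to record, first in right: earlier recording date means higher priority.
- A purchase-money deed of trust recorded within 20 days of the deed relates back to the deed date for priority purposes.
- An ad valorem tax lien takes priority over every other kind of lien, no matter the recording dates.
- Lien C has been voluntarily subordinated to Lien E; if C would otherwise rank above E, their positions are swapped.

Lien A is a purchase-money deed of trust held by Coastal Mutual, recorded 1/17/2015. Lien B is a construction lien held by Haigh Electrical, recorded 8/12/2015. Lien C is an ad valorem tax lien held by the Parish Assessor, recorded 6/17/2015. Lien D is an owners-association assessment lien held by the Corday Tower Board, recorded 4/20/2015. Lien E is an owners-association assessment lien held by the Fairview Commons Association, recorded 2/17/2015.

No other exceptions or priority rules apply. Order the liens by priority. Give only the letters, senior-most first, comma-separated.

E, A, C, D, B

Adjusting effective dates: A was recorded within the 20-day window, so its effective date is the deed date 1/11/2015.
C is an ad valorem tax lien, so it outranks all other liens regardless of date.
Among the remaining liens, by effective date: A (1/11/2015), E (2/17/2015), D (4/20/2015), B (8/12/2015).
C would otherwise be senior to E, so under the subordination agreement C and E exchange positions.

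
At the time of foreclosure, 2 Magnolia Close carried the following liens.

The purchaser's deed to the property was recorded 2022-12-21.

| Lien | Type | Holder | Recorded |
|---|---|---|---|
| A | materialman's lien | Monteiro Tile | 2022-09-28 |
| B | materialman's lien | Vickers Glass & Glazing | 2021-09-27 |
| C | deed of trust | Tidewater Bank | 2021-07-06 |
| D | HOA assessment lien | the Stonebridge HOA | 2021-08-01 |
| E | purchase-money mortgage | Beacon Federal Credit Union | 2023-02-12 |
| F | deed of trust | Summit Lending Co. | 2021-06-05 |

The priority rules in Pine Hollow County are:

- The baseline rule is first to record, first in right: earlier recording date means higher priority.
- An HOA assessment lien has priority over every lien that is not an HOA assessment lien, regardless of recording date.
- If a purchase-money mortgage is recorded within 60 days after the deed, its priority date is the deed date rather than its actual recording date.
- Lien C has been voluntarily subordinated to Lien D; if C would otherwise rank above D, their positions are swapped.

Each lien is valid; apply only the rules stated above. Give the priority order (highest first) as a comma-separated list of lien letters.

Effective dates after the stated exceptions: E relates back to the deed date 2022-12-21.
D, as an HOA assessment lien, has superpriority and ranks first.
The other liens, earliest effective date first: F (2021-06-05), C (2021-07-06), B (2021-09-27), A (2022-09-28), E (2022-12-21).
C already ranks below D; the subordination has no effect.

D, F, C, B, A, E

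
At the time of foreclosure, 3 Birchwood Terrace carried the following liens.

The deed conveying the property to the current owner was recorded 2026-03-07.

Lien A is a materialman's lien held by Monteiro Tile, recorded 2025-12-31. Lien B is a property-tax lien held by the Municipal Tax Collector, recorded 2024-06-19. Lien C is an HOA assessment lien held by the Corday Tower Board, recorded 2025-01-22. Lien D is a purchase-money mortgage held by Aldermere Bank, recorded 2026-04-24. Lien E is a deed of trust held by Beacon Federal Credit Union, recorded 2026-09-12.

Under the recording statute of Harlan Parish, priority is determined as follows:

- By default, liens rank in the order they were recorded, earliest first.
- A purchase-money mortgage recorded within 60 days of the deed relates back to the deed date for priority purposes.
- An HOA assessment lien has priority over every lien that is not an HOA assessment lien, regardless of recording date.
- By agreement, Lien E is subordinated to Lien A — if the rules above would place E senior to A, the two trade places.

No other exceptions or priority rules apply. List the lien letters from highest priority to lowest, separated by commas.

C, B, A, D, E

Effective dates after the stated exceptions: D was recorded within the 60-day window, so its effective date is the deed date 2026-03-07.
C, as an HOA assessment lien, has superpriority and ranks first.
The other liens, earliest effective date first: B (2024-06-19), A (2025-12-31), D (2026-03-07), E (2026-09-12).
Since E is not senior to A, the subordination leaves the order unchanged.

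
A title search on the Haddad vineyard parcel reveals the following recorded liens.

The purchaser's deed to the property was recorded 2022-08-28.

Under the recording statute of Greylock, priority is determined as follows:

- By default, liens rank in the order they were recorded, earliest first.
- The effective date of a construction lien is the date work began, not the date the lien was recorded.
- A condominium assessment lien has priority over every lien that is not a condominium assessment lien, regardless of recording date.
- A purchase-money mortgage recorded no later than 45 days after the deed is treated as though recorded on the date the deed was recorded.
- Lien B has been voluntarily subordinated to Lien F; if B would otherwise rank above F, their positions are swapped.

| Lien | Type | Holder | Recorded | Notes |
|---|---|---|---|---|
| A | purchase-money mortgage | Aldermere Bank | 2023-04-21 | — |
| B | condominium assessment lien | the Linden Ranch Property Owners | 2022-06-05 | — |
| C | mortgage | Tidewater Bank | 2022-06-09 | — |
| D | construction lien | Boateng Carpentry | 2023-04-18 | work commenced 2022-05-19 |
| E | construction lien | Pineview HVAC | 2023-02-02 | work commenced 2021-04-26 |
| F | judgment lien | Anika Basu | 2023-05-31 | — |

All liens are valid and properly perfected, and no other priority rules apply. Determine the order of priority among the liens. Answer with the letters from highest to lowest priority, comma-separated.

Effective dates: A was recorded 236 days after the deed, outside the 45-day window, so it keeps its recording date; D relates back to 2022-05-19 (work commenced); E's effective date is 2021-04-26, when work began.
B, as a condominium assessment lien, has superpriority and ranks first.
Among the remaining liens, by effective date: E (2021-04-26), D (2022-05-19), C (2022-06-09), A (2023-04-21), F (2023-05-31).
The subordination applies — B was senior to F — so B and F swap.

F, E, D, C, A, B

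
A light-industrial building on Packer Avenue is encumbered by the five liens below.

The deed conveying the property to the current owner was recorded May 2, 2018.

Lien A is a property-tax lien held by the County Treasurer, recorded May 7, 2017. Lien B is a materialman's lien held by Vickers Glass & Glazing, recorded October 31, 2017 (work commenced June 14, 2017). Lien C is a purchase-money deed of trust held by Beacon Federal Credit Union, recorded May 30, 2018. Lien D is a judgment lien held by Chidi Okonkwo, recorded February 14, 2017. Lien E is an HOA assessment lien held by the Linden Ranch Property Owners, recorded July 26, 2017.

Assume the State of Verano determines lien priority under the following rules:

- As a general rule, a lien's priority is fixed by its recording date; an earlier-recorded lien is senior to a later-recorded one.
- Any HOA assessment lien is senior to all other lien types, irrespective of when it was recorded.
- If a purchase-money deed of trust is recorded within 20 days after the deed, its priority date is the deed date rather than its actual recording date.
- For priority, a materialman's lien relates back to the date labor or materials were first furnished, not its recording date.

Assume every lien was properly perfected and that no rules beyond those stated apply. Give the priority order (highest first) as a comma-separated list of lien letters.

Effective dates after the stated exceptions: B relates back to June 14, 2017 (work commenced); C missed the 20-day window (28 days after the deed), so its recording date stands.
E is an HOA assessment lien, so it outranks all other liens regardless of date.
Ordering the rest by effective date: D (February 14, 2017), A (May 7, 2017), B (June 14, 2017), C (May 30, 2018).

E, D, A, B, C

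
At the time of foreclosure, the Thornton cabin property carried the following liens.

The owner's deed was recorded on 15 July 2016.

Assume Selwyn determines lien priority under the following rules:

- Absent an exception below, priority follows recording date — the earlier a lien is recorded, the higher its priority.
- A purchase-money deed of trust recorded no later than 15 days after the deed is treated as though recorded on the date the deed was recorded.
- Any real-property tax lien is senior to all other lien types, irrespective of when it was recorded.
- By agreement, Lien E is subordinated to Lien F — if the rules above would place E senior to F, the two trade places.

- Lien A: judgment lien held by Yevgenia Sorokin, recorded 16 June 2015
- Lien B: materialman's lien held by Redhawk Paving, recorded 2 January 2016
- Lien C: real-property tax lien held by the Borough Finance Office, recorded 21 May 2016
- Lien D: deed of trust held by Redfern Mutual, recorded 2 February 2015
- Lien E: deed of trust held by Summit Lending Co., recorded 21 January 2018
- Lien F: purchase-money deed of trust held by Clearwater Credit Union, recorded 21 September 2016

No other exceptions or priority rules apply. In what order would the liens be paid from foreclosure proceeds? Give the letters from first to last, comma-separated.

C, D, A, B, F, E

Effective dates: F was recorded 68 days after the deed — beyond 15 days — so no relation-back applies.
As a real-property tax lien, C is senior to every other lien.
Among the remaining liens, by effective date: D (2 February 2015), A (16 June 2015), B (2 January 2016), F (21 September 2016), E (21 January 2018).
Since E is not senior to F, the subordination leaves the order unchanged.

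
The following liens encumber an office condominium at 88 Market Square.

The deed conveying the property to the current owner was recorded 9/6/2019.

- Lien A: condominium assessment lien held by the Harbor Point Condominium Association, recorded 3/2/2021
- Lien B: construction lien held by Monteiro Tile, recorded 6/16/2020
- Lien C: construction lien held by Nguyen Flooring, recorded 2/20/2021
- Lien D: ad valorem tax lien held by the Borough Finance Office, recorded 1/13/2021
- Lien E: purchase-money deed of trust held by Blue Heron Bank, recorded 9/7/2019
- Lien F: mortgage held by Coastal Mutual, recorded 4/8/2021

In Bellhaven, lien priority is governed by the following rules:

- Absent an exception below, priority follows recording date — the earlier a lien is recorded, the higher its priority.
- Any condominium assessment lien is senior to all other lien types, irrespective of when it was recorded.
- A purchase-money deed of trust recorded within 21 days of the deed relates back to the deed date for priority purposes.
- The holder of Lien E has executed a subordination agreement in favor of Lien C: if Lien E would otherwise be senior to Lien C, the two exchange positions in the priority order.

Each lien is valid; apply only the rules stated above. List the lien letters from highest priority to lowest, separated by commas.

A, C, B, D, E, F

Adjusting effective dates: E was recorded within the 21-day window, so its effective date is the deed date 9/6/2019.
A is a condominium assessment lien, so it outranks all other liens regardless of date.
The other liens, earliest effective date first: E (9/6/2019), B (6/16/2020), D (1/13/2021), C (2/20/2021), F (4/8/2021).
E is senior to C before the subordination, so the two trade places.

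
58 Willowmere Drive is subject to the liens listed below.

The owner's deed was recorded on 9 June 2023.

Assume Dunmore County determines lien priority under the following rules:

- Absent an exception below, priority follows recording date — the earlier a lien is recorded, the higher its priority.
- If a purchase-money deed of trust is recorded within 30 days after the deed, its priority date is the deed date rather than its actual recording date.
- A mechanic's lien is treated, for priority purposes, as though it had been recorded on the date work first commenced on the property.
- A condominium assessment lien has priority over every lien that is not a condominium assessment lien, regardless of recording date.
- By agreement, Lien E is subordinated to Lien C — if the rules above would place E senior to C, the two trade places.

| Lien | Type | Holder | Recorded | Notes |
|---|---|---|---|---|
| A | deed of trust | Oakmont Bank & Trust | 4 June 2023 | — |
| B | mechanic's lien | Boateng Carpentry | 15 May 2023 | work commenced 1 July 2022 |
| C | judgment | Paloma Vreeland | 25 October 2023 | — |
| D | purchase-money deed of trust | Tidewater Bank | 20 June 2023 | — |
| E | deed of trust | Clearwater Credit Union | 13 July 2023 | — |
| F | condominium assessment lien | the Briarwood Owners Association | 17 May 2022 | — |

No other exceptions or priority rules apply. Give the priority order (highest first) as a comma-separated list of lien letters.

Effective dates: B is treated as recorded 1 July 2022, the work-commencement date; D's effective date is the deed date, 9 June 2023.
F, as a condominium assessment lien, has superpriority and ranks first.
Remaining liens by effective date: B (1 July 2022), A (4 June 2023), D (9 June 2023), E (13 July 2023), C (25 October 2023).
The subordination applies — E was senior to C — so E and C swap.

F, B, A, D, C, E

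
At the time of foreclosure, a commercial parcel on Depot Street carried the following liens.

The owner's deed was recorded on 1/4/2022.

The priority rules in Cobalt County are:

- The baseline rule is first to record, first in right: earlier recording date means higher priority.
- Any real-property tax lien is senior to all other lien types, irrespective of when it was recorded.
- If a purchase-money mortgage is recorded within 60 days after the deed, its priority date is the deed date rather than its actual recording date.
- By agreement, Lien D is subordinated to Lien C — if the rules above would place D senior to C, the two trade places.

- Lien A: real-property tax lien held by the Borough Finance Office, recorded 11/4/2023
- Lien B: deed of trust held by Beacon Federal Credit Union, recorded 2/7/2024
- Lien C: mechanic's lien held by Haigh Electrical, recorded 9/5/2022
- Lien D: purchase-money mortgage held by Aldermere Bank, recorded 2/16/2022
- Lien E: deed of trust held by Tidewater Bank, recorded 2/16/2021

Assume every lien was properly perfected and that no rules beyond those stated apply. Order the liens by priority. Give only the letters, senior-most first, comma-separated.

First, effective dates: D's effective date is the deed date, 1/4/2022.
A is a real-property tax lien and takes priority over every other lien.
Among the remaining liens, by effective date: E (2/16/2021), D (1/4/2022), C (9/5/2022), B (2/7/2024).
D is senior to C before the subordination, so the two trade places.

A, E, C, D, B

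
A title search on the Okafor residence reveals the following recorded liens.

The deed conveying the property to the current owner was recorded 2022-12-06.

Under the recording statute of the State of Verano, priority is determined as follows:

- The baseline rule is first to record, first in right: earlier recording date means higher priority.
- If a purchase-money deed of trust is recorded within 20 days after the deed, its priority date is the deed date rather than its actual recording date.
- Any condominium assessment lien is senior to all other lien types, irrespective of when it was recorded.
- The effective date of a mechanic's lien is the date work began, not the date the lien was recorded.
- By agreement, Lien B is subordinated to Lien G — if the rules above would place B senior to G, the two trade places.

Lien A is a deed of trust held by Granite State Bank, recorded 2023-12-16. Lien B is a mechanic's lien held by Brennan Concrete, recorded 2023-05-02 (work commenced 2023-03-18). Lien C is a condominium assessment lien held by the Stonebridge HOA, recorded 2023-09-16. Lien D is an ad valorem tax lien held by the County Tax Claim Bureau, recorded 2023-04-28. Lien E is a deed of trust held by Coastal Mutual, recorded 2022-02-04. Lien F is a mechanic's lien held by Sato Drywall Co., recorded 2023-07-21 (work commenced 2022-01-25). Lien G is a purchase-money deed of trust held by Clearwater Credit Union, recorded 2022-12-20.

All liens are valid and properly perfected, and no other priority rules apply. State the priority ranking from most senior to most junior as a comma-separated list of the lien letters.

Effective dates: B's effective date is 2023-03-18, when work began; F's effective date is 2022-01-25, when work began; G relates back to the deed date 2022-12-06.
C is a condominium assessment lien and takes priority over every other lien.
Remaining liens by effective date: F (2022-01-25), E (2022-02-04), G (2022-12-06), B (2023-03-18), D (2023-04-28), A (2023-12-16).
B already ranks below G; the subordination has no effect.

C, F, E, G, B, D, A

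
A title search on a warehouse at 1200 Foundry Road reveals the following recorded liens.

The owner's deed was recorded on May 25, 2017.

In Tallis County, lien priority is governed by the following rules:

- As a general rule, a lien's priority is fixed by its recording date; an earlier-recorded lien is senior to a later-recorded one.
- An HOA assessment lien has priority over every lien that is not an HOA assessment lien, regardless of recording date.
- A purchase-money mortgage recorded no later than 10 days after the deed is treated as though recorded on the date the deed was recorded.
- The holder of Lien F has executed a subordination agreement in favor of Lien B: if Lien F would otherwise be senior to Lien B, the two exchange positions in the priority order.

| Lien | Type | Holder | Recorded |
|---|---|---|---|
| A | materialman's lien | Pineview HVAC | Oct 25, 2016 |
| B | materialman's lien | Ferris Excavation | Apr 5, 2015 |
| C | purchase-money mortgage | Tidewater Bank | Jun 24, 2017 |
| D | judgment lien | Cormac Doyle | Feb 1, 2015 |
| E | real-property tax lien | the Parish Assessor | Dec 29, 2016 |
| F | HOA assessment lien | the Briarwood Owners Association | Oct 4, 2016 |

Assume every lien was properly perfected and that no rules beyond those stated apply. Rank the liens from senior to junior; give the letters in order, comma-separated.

B, D, F, A, E, C

Effective dates after the stated exceptions: C was recorded 30 days after the deed — beyond 10 days — so no relation-back applies.
F, as an HOA assessment lien, has superpriority and ranks first.
Remaining liens by effective date: D (Feb 1, 2015), B (Apr 5, 2015), A (Oct 25, 2016), E (Dec 29, 2016), C (Jun 24, 2017).
F is senior to B before the subordination, so the two trade places.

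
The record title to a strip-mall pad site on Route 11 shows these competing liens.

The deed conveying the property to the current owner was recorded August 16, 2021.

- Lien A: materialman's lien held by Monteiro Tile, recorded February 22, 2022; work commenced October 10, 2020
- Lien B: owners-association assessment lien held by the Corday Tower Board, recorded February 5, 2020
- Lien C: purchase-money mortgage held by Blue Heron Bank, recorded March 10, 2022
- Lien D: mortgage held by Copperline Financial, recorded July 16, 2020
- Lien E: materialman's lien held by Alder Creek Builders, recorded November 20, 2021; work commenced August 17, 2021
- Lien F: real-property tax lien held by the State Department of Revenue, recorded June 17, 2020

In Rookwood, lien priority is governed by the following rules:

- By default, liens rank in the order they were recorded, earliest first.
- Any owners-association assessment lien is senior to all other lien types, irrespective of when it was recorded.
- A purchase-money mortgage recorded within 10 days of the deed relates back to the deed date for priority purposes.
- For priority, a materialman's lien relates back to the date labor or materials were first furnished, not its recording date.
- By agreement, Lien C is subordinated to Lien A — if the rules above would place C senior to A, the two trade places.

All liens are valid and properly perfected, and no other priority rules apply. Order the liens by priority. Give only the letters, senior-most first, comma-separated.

Adjusting effective dates: A is treated as recorded October 10, 2020, the work-commencement date; C was recorded 206 days after the deed — beyond 10 days — so no relation-back applies; E is treated as recorded August 17, 2021, the work-commencement date.
B is an owners-association assessment lien, so it outranks all other liens regardless of date.
Among the remaining liens, by effective date: F (June 17, 2020), D (July 16, 2020), A (October 10, 2020), E (August 17, 2021), C (March 10, 2022).
C is already junior to A, so the subordination agreement changes nothing.

B, F, D, A, E, C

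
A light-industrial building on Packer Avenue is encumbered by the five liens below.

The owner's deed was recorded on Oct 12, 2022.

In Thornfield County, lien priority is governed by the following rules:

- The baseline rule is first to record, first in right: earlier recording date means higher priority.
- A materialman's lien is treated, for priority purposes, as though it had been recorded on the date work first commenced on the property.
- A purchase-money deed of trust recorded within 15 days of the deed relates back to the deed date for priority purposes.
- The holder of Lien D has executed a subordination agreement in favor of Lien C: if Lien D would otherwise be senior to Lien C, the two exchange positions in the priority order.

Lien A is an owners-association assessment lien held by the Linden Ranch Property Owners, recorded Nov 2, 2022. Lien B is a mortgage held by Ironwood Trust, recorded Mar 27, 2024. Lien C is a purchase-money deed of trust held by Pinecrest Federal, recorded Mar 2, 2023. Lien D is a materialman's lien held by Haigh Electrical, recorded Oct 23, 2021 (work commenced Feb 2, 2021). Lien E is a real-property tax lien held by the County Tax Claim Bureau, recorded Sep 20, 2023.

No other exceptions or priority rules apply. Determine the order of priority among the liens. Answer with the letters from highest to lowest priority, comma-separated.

Adjusting effective dates: C was recorded 141 days after the deed — beyond 15 days — so no relation-back applies; D is treated as recorded Feb 2, 2021, the work-commencement date.
By effective date, earliest first: D (Feb 2, 2021), A (Nov 2, 2022), C (Mar 2, 2023), E (Sep 20, 2023), B (Mar 27, 2024).
The subordination applies — D was senior to C — so D and C swap.

C, A, D, E, B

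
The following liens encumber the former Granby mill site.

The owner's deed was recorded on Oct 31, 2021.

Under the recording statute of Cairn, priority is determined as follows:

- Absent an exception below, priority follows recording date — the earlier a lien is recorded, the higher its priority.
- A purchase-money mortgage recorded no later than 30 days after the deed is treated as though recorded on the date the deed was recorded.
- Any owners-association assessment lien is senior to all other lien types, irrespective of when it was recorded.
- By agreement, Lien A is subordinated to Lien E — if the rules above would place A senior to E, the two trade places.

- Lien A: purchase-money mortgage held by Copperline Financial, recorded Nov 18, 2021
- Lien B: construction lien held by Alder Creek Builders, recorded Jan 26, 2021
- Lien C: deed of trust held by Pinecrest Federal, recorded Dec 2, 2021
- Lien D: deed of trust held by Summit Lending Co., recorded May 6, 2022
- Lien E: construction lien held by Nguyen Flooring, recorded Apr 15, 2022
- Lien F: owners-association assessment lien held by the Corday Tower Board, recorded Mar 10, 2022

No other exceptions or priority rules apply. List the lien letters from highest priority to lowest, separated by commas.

F, B, E, C, A, D

Effective dates after the stated exceptions: A was recorded within the 30-day window, so its effective date is the deed date Oct 31, 2021.
F is an owners-association assessment lien and takes priority over every other lien.
Among the remaining liens, by effective date: B (Jan 26, 2021), A (Oct 31, 2021), C (Dec 2, 2021), E (Apr 15, 2022), D (May 6, 2022).
A would otherwise be senior to E, so under the subordination agreement A and E exchange positions.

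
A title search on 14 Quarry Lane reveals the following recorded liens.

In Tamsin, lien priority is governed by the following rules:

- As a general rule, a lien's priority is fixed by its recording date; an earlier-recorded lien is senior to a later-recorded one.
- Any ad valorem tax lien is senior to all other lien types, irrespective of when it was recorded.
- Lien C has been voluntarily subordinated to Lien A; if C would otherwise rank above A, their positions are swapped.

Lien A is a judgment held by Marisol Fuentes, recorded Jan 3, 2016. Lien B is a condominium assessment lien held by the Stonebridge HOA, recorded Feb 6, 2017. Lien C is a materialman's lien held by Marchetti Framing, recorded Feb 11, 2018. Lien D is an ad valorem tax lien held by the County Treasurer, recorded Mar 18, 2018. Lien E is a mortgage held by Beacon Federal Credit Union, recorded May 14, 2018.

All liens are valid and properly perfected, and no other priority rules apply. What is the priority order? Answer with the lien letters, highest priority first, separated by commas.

D, A, B, C, E

As an ad valorem tax lien, D is senior to every other lien.
Ordering the rest by effective date: A (Jan 3, 2016), B (Feb 6, 2017), C (Feb 11, 2018), E (May 14, 2018).
Since C is not senior to A, the subordination leaves the order unchanged.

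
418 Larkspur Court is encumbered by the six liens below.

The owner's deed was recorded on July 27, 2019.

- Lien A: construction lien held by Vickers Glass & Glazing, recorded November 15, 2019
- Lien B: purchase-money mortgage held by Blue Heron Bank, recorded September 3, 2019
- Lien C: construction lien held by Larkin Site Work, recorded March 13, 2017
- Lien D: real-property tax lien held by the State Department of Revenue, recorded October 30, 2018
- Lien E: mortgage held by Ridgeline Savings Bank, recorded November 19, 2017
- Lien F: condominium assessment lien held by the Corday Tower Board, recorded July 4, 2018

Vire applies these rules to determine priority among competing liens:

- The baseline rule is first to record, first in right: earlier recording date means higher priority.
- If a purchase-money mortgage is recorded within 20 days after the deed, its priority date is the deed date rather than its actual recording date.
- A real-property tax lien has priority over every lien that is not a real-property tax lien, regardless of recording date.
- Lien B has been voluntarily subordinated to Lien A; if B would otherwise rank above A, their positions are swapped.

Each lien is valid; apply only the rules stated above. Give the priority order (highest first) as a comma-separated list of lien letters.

Adjusting effective dates: B missed the 20-day window (38 days after the deed), so its recording date stands.
D is a real-property tax lien and takes priority over every other lien.
Among the remaining liens, by effective date: C (March 13, 2017), E (November 19, 2017), F (July 4, 2018), B (September 3, 2019), A (November 15, 2019).
The subordination applies — B was senior to A — so B and A swap.

D, C, E, F, A, B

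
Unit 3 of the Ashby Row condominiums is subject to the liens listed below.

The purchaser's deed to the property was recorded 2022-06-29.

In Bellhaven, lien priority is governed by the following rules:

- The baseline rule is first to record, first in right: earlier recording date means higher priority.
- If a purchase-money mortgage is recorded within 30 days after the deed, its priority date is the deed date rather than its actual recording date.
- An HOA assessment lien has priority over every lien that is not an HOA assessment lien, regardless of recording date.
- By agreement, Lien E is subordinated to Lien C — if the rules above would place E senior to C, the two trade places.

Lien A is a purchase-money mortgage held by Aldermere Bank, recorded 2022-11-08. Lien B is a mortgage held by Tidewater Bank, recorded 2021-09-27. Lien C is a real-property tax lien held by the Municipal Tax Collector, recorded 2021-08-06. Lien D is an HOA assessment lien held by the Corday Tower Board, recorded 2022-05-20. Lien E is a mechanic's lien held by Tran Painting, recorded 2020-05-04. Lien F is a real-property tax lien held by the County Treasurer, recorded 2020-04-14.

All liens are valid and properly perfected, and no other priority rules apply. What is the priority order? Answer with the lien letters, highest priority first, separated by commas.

D, F, C, E, B, A

Effective dates: A was recorded 132 days after the deed, outside the 30-day window, so it keeps its recording date.
D is an HOA assessment lien, so it outranks all other liens regardless of date.
The other liens, earliest effective date first: F (2020-04-14), E (2020-05-04), C (2021-08-06), B (2021-09-27), A (2022-11-08).
The subordination applies — E was senior to C — so E and C swap.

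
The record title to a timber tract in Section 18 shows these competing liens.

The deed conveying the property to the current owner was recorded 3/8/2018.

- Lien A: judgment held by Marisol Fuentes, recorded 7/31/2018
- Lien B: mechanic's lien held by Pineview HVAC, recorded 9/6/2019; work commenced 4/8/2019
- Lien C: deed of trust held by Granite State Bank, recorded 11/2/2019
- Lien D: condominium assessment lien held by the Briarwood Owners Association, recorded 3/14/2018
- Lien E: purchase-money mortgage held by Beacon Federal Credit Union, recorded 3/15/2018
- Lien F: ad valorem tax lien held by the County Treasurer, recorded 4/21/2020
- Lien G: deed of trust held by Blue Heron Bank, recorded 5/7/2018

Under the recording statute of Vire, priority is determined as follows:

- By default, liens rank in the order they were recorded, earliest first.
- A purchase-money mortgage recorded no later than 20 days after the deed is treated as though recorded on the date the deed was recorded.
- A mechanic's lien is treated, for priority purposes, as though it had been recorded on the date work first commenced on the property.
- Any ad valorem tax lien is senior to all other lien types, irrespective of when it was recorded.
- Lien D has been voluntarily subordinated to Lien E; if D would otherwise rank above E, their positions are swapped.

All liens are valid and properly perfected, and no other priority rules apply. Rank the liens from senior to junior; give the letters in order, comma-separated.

Adjusting effective dates: B is treated as recorded 4/8/2019, the work-commencement date; E relates back to the deed date 3/8/2018.
As an ad valorem tax lien, F is senior to every other lien.
Among the remaining liens, by effective date: E (3/8/2018), D (3/14/2018), G (5/7/2018), A (7/31/2018), B (4/8/2019), C (11/2/2019).
D already ranks below E; the subordination has no effect.

F, E, D, G, A, B, C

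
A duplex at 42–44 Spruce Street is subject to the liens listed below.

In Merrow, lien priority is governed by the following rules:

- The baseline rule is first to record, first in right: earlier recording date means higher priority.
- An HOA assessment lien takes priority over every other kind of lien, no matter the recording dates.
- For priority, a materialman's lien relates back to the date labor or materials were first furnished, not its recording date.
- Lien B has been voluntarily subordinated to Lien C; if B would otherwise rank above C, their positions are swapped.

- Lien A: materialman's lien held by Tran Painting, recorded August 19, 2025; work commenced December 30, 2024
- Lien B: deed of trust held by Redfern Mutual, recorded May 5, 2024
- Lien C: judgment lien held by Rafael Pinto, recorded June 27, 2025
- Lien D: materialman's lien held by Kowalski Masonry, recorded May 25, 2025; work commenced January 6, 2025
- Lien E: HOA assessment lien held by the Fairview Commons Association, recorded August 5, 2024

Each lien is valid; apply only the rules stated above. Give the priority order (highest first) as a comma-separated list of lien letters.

E, C, A, D, B

First, effective dates: A is treated as recorded December 30, 2024, the work-commencement date; D is treated as recorded January 6, 2025, the work-commencement date.
E is an HOA assessment lien, so it outranks all other liens regardless of date.
The other liens, earliest effective date first: B (May 5, 2024), A (December 30, 2024), D (January 6, 2025), C (June 27, 2025).
B would otherwise be senior to C, so under the subordination agreement B and C exchange positions.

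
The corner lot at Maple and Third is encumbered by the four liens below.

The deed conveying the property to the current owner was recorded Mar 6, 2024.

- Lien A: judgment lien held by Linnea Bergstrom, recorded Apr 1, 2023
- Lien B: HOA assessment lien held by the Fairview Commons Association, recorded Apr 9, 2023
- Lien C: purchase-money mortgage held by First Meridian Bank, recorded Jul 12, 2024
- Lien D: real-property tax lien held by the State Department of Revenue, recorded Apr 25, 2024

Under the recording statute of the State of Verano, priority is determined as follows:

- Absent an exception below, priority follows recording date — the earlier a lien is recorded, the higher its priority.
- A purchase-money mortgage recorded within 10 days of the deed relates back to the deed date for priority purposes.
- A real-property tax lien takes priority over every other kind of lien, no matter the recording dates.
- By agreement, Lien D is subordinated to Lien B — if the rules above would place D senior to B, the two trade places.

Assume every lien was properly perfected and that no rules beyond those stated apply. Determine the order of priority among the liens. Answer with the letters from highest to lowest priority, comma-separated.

Effective dates: C missed the 10-day window (128 days after the deed), so its recording date stands.
D is a real-property tax lien and takes priority over every other lien.
Remaining liens by effective date: A (Apr 1, 2023), B (Apr 9, 2023), C (Jul 12, 2024).
D is senior to B before the subordination, so the two trade places.

B, A, D, C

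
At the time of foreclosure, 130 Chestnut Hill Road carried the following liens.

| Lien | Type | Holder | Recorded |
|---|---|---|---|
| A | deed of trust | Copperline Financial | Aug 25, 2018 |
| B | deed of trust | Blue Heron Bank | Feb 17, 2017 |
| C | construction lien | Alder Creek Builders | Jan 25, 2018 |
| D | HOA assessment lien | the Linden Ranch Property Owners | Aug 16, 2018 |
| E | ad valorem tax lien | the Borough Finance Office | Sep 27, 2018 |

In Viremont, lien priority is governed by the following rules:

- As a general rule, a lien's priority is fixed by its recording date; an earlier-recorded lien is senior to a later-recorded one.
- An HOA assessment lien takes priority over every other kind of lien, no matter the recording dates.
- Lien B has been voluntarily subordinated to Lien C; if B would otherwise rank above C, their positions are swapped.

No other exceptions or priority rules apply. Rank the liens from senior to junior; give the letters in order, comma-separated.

D is an HOA assessment lien, so it outranks all other liens regardless of date.
The other liens, earliest effective date first: B (Feb 17, 2017), C (Jan 25, 2018), A (Aug 25, 2018), E (Sep 27, 2018).
The subordination applies — B was senior to C — so B and C swap.

D, C, B, A, E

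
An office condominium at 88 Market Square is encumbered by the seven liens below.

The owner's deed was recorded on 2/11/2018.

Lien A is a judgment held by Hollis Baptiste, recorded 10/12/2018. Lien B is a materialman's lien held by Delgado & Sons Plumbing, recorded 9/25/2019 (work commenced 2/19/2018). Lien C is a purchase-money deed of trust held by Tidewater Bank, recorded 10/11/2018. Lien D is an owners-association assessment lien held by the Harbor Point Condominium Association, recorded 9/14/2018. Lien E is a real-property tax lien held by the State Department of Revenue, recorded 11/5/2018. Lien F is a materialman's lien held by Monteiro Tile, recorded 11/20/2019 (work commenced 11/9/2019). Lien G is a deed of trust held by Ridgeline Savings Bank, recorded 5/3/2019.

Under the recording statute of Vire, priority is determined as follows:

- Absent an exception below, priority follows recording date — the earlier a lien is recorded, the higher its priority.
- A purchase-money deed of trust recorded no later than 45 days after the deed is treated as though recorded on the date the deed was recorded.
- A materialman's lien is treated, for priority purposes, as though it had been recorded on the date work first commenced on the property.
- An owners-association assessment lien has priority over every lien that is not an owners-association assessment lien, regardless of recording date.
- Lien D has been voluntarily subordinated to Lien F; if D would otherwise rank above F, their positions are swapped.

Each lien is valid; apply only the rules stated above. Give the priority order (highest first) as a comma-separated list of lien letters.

Adjusting effective dates: B relates back to 2/19/2018 (work commenced); C was recorded 242 days after the deed — beyond 45 days — so no relation-back applies; F's effective date is 11/9/2019, when work began.
D, as an owners-association assessment lien, has superpriority and ranks first.
Among the remaining liens, by effective date: B (2/19/2018), C (10/11/2018), A (10/12/2018), E (11/5/2018), G (5/3/2019), F (11/9/2019).
D is senior to F before the subordination, so the two trade places.

F, B, C, A, E, G, D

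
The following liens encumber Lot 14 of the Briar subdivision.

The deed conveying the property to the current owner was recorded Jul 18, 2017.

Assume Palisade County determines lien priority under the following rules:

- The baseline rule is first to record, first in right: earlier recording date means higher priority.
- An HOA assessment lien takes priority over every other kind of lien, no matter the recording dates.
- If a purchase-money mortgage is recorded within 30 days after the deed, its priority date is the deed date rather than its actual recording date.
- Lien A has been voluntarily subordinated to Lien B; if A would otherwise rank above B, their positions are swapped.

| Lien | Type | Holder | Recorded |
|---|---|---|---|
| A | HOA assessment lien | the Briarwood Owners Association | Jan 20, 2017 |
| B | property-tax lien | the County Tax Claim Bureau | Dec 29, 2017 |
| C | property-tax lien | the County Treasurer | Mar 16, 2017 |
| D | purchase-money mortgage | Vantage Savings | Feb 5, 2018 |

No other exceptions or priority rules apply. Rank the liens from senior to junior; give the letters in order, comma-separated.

B, C, A, D

First, effective dates: D was recorded 202 days after the deed — beyond 30 days — so no relation-back applies.
A is an HOA assessment lien and takes priority over every other lien.
Remaining liens by effective date: C (Mar 16, 2017), B (Dec 29, 2017), D (Feb 5, 2018).
Because A would otherwise rank above B, the subordination swaps them.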